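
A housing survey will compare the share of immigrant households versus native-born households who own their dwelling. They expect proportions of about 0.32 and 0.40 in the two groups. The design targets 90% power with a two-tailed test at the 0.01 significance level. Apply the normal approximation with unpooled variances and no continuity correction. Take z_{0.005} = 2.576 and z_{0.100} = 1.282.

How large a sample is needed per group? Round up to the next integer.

n = 1065 per group

n = (z_{α/2} + z_β)² · [p₁(1−p₁) + p₂(1−p₂)] / (p₁ − p₂)²
  = (2.576 + 1.282)² · (0.32·0.68 + 0.40·0.60) / (-0.08)²
  = (3.858)² · (0.2176 + 0.2400) / 0.0064
  = 14.8842 · 0.4576 / 0.0064
  = 1064.22
Round up → n = 1065 per group.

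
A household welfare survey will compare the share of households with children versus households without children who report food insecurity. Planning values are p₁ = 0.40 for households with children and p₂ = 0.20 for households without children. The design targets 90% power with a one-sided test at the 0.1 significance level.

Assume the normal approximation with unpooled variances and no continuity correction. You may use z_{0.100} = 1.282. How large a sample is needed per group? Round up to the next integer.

n = (z_α + z_β)² · [p₁(1−p₁) + p₂(1−p₂)] / (p₁ − p₂)²
  = (1.282 + 1.282)² · (0.40·0.60 + 0.20·0.80) / (0.20)²
  = (2.564)² · (0.2400 + 0.1600) / 0.0400
  = 6.5741 · 0.4000 / 0.0400
  = 65.74
Round up → n = 66 per group.

n = 66 per group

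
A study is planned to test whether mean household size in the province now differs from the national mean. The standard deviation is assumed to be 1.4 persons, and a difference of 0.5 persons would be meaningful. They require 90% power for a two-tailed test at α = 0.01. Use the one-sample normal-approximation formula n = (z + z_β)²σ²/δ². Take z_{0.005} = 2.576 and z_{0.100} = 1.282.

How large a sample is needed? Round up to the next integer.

n = 117

n = (z_{α/2} + z_β)² · σ² / δ²
  = (2.576 + 1.282)² · 1.4² / 0.5²
  = 14.8842 · 1.96 / 0.25
  = 116.69
Round up → n = 117.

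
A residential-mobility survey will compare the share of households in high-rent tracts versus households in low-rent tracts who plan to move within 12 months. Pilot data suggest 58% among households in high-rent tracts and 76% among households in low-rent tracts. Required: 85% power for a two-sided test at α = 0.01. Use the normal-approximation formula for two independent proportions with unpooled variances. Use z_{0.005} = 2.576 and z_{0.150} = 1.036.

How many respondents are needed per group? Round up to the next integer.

n = (z_{α/2} + z_β)² · [p₁(1−p₁) + p₂(1−p₂)] / (p₁ − p₂)²
  = (2.576 + 1.036)² · (0.58·0.42 + 0.76·0.24) / (-0.18)²
  = (3.612)² · (0.2436 + 0.1824) / 0.0324
  = 13.0465 · 0.4260 / 0.0324
  = 171.54
Round up → n = 172 per group.

n = 172 per group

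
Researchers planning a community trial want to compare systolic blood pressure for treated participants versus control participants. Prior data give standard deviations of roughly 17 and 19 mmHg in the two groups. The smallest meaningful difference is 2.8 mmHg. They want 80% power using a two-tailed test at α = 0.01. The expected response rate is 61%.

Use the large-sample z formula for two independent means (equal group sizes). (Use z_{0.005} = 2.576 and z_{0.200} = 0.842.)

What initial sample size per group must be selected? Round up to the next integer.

n = (z_{α/2} + z_β)² · (σ₁² + σ₂²) / δ²
  = (2.576 + 0.842)² · (17² + 19² = 650) / 2.8²
  = 11.6827 · 650 / 7.84
  = 968.59
Adjust for 61% response: 968.59 / 0.61 = 1587.86.
Round up → n = 1588 per group.

n = 1588 per group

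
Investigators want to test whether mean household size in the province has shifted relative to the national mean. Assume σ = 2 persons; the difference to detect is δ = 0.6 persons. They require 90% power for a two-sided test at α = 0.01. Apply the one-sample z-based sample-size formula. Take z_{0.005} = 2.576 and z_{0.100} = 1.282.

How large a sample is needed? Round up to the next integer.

n = 166

n = (z_{α/2} + z_β)² · σ² / δ²
  = (2.576 + 1.282)² · 2² / 0.6²
  = 14.8842 · 4 / 0.36
  = 165.38
Round up → n = 166.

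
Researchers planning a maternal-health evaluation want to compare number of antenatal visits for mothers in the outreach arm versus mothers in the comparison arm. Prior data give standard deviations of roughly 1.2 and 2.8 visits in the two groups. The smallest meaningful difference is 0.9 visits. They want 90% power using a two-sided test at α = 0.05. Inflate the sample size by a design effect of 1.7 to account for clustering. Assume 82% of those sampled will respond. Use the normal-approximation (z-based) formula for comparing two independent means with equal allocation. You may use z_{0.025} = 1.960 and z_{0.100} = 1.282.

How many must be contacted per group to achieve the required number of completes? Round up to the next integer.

n = (z_{α/2} + z_β)² · (σ₁² + σ₂²) / δ²
  = (1.960 + 1.282)² · (1.2² + 2.8² = 9.28) / 0.9²
  = 10.5106 · 9.28 / 0.81
  = 120.42
Design effect: 1.7 × 120.42 = 204.71.
Adjust for 82% response: 204.71 / 0.82 = 249.65.
Round up → n = 250 per group.

n = 250 per group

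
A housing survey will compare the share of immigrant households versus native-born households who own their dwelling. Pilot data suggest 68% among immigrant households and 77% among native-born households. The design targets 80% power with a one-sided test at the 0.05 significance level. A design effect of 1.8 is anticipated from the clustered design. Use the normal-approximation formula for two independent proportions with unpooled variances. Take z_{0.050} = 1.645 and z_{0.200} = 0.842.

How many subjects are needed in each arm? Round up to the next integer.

n = (z_α + z_β)² · [p₁(1−p₁) + p₂(1−p₂)] / (p₁ − p₂)²
  = (1.645 + 0.842)² · (0.68·0.32 + 0.77·0.23) / (-0.09)²
  = (2.487)² · (0.2176 + 0.1771) / 0.0081
  = 6.1852 · 0.3947 / 0.0081
  = 301.39
Design effect: 1.8 × 301.39 = 542.51.
Round up → n = 543 per group.

n = 543 per group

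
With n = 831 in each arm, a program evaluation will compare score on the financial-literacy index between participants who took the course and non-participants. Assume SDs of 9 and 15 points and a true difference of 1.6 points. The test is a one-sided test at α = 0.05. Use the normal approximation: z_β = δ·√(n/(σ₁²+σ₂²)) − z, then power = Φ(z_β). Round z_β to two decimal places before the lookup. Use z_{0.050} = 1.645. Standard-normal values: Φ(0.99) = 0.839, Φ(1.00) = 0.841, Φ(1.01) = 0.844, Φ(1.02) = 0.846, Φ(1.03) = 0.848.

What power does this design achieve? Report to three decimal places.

Power ≈ 0.839

z_β = δ·√(n/(σ₁²+σ₂²)) − z_α
    = 1.6 · √(831/306) − 1.645
    = 1.6 · 1.64793 − 1.645
    = 2.6367 − 1.645 = 0.9917 → 0.99
Power = Φ(0.99) = 0.839.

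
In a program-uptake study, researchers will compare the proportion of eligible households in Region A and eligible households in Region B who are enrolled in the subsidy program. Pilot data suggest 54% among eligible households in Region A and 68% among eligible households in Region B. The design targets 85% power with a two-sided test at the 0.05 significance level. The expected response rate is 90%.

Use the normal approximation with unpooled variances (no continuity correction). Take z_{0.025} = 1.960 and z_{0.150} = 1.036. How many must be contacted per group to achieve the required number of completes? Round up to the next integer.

n = (z_{α/2} + z_β)² · [p₁(1−p₁) + p₂(1−p₂)] / (p₁ − p₂)²
  = (1.960 + 1.036)² · (0.54·0.46 + 0.68·0.32) / (-0.14)²
  = (2.996)² · (0.2484 + 0.2176) / 0.0196
  = 8.9760 · 0.4660 / 0.0196
  = 213.41
Adjust for 90% response: 213.41 / 0.90 = 237.12.
Round up → n = 238 per group.

n = 238 per group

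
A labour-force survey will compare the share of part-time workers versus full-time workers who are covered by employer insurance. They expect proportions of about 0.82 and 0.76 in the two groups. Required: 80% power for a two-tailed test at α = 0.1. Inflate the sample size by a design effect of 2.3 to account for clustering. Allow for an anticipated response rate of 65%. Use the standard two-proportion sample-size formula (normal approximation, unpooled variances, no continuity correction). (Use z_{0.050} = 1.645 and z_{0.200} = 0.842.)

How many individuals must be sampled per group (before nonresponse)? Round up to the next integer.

n = (z_{α/2} + z_β)² · [p₁(1−p₁) + p₂(1−p₂)] / (p₁ − p₂)²
  = (1.645 + 0.842)² · (0.82·0.18 + 0.76·0.24) / (0.06)²
  = (2.487)² · (0.1476 + 0.1824) / 0.0036
  = 6.1852 · 0.3300 / 0.0036
  = 566.97
Design effect: 2.3 × 566.97 = 1304.04.
Adjust for 65% response: 1304.04 / 0.65 = 2006.22.
Round up → n = 2007 per group.

n = 2007 per group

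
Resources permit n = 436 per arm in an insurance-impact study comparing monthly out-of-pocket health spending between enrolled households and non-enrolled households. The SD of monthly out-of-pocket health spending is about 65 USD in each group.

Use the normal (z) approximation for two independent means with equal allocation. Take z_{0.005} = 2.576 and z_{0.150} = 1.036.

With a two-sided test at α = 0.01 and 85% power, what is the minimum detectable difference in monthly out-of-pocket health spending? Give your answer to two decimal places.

Minimum detectable difference ≈ 15.90 USD

δ = (z_{α/2} + z_β) · √((σ₁²+σ₂²)/n)
  = (2.576 + 1.036) · √(8450/436)
  = 3.612 · √19.3807
  = 3.612 · 4.4024
  = 15.9013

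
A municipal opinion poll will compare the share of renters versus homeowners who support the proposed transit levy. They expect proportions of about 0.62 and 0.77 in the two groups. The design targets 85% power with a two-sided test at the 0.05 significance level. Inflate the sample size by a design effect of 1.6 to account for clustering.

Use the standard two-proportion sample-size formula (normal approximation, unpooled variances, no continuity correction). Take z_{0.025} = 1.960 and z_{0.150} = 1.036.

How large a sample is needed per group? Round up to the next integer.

n = 264 per group

n = (z_{α/2} + z_β)² · [p₁(1−p₁) + p₂(1−p₂)] / (p₁ − p₂)²
  = (1.960 + 1.036)² · (0.62·0.38 + 0.77·0.23) / (-0.15)²
  = (2.996)² · (0.2356 + 0.1771) / 0.0225
  = 8.9760 · 0.4127 / 0.0225
  = 164.64
Design effect: 1.6 × 164.64 = 263.42.
Round up → n = 264 per group.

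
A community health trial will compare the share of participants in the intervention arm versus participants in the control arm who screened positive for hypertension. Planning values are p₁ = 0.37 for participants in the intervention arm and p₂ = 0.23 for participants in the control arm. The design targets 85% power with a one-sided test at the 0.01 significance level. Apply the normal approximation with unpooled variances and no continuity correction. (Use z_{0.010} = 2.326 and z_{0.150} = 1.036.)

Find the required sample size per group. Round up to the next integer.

n = 237 per group

n = (z_α + z_β)² · [p₁(1−p₁) + p₂(1−p₂)] / (p₁ − p₂)²
  = (2.326 + 1.036)² · (0.37·0.63 + 0.23·0.77) / (0.14)²
  = (3.362)² · (0.2331 + 0.1771) / 0.0196
  = 11.3030 · 0.4102 / 0.0196
  = 236.56
Round up → n = 237 per group.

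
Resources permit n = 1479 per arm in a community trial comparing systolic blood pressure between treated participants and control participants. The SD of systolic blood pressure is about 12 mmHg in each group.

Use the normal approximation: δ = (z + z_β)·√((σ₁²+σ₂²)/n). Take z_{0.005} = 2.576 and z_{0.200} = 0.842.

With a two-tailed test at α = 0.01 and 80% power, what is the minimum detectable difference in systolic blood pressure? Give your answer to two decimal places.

δ = (z_{α/2} + z_β) · √((σ₁²+σ₂²)/n)
  = (2.576 + 0.842) · √(288/1479)
  = 3.418 · √0.19473
  = 3.418 · 0.4413
  = 1.5083

Minimum detectable difference ≈ 1.51 mmHg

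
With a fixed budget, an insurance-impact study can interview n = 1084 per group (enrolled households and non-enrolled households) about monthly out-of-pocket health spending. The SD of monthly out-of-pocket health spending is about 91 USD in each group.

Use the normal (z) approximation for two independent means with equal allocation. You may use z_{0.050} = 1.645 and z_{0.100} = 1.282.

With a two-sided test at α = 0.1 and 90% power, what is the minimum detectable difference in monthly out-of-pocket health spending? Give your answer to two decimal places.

δ = (z_{α/2} + z_β) · √((σ₁²+σ₂²)/n)
  = (1.645 + 1.282) · √(16562/1084)
  = 2.927 · √15.2786
  = 2.927 · 3.9088
  = 11.4410

Minimum detectable difference ≈ 11.44 USD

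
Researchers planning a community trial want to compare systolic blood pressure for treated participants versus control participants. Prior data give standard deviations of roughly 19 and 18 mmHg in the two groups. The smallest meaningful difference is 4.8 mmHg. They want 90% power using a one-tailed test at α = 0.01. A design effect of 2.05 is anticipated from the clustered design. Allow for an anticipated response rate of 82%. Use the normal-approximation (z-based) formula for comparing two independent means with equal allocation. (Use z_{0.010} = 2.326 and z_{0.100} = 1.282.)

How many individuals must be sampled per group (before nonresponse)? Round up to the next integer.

n = (z_α + z_β)² · (σ₁² + σ₂²) / δ²
  = (2.326 + 1.282)² · (19² + 18² = 685) / 4.8²
  = 13.0177 · 685 / 23.04
  = 387.03
Design effect: 2.05 × 387.03 = 793.41.
Adjust for 82% response: 793.41 / 0.82 = 967.57.
Round up → n = 968 per group.

n = 968 per group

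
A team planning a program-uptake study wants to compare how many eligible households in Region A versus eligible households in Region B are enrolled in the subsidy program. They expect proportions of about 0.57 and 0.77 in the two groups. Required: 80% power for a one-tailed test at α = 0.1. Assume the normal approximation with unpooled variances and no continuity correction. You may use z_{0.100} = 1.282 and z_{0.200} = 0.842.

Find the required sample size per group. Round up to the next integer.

n = (z_α + z_β)² · [p₁(1−p₁) + p₂(1−p₂)] / (p₁ − p₂)²
  = (1.282 + 0.842)² · (0.57·0.43 + 0.77·0.23) / (-0.20)²
  = (2.124)² · (0.2451 + 0.1771) / 0.0400
  = 4.5114 · 0.4222 / 0.0400
  = 47.62
Round up → n = 48 per group.

n = 48 per group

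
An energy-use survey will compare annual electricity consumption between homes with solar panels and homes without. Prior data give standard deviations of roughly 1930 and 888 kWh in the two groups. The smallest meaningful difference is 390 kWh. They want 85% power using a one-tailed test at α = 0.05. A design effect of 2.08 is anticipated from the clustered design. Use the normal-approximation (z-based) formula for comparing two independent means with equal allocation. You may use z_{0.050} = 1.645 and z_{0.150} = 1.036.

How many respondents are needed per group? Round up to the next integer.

n = (z_α + z_β)² · (σ₁² + σ₂²) / δ²
  = (1.645 + 1.036)² · (1930² + 888² = 4513444) / 390²
  = 7.1878 · 4513444 / 152100
  = 213.29
Design effect: 2.08 × 213.29 = 443.65.
Round up → n = 444 per group.

n = 444 per group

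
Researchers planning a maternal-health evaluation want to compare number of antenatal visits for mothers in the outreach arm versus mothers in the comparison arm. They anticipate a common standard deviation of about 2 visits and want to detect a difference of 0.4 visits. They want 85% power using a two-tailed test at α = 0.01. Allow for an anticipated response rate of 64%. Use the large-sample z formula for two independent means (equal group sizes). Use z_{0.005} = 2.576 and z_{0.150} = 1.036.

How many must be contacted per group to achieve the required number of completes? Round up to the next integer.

n = (z_{α/2} + z_β)² · (σ₁² + σ₂²) / δ²
  = (2.576 + 1.036)² · (2·2² = 8) / 0.4²
  = 13.0465 · 8 / 0.16
  = 652.33
Adjust for 64% response: 652.33 / 0.64 = 1019.26.
Round up → n = 1020 per group.

n = 1020 per group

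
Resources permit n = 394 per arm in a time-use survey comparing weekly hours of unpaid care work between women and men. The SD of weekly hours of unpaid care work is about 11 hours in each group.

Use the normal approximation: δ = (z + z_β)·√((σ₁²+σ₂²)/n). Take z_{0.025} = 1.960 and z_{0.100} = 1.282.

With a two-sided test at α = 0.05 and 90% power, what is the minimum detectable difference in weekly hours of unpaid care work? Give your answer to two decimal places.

δ = (z_{α/2} + z_β) · √((σ₁²+σ₂²)/n)
  = (1.960 + 1.282) · √(242/394)
  = 3.242 · √0.61421
  = 3.242 · 0.7837
  = 2.5408

Minimum detectable difference ≈ 2.54 hours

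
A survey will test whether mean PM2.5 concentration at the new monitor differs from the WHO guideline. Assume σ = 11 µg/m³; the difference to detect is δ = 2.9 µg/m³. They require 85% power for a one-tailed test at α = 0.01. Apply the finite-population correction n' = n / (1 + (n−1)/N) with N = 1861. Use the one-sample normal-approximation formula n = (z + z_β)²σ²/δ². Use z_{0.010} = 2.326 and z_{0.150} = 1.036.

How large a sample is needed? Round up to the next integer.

n = 150

n = (z_α + z_β)² · σ² / δ²
  = (2.326 + 1.036)² · 11² / 2.9²
  = 11.3030 · 121 / 8.41
  = 162.62
Finite-population correction (N = 1861): 162.62 / (1 + (162.62 − 1)/1861) = 149.63.
Round up → n = 150.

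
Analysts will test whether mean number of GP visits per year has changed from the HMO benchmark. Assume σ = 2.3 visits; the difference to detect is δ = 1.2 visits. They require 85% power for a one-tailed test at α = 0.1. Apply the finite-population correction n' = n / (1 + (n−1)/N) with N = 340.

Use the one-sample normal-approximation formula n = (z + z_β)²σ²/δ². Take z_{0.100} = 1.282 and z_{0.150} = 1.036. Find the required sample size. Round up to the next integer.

n = (z_α + z_β)² · σ² / δ²
  = (1.282 + 1.036)² · 2.3² / 1.2²
  = 5.3731 · 5.29 / 1.44
  = 19.74
Finite-population correction (N = 340): 19.74 / (1 + (19.74 − 1)/340) = 18.71.
Round up → n = 19.

n = 19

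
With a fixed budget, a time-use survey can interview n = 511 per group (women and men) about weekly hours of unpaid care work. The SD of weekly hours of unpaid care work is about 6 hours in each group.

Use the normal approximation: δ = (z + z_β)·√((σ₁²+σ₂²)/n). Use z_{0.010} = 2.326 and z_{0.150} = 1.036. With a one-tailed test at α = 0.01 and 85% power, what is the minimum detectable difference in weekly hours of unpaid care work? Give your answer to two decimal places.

δ = (z_α + z_β) · √((σ₁²+σ₂²)/n)
  = (2.326 + 1.036) · √(72/511)
  = 3.362 · √0.1409
  = 3.362 · 0.3754
  = 1.2620

Minimum detectable difference ≈ 1.26 hours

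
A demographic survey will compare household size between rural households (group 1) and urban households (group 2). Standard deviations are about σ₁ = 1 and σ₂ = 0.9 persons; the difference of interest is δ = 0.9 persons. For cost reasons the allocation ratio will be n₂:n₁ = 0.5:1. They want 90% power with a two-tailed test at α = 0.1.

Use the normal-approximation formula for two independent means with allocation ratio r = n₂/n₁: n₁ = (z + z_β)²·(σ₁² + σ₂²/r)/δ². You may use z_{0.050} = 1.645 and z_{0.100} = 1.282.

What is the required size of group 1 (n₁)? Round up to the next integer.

n₁ = (z_{α/2} + z_β)² · (σ₁² + σ₂²/r) / δ²
   = (1.645 + 1.282)² · (1² + 0.9²/0.5) / 0.9²
   = 8.5673 · (1 + 1.62) / 0.81
   = 8.5673 · 2.62 / 0.81
   = 27.71
Round up → n₁ = 28; n₂ = r·n₁ = 0.5 × 28 = 14.

n₁ = 28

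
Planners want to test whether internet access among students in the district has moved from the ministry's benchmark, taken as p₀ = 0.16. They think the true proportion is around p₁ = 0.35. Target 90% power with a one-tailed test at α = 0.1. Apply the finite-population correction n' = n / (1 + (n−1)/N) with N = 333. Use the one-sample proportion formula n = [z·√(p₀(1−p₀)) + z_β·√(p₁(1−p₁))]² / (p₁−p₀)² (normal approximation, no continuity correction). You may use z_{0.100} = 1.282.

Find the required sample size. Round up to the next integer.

n = [z_α·√(p₀q₀) + z_β·√(p₁q₁)]² / (p₁ − p₀)²
  = [1.282·√(0.16·0.84) + 1.282·√(0.35·0.65)]² / (0.19)²
  = [1.282·0.3666 + 1.282·0.4770]² / 0.0361
  = [1.0815]² / 0.0361
  = 32.40
Finite-population correction (N = 333): 32.40 / (1 + (32.40 − 1)/333) = 29.61.
Round up → n = 30.

n = 30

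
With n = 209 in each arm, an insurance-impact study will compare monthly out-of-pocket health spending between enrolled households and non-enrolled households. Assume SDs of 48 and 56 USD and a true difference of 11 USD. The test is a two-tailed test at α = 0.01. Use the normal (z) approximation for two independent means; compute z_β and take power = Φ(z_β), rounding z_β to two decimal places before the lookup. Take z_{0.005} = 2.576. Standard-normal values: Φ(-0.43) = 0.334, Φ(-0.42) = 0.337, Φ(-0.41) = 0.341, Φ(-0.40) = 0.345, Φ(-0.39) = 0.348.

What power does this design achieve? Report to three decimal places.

Power ≈ 0.337

z_β = δ·√(n/(σ₁²+σ₂²)) − z_{α/2}
    = 11 · √(209/5440) − 2.576
    = 11 · 0.19601 − 2.576
    = 2.1561 − 2.576 = -0.4199 → -0.42
Power = Φ(-0.42) = 0.337.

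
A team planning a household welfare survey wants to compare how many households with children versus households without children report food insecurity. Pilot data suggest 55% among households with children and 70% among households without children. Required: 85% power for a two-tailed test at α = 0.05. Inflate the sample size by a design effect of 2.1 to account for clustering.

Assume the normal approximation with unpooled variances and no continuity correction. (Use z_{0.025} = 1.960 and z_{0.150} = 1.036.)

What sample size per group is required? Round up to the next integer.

n = (z_{α/2} + z_β)² · [p₁(1−p₁) + p₂(1−p₂)] / (p₁ − p₂)²
  = (1.960 + 1.036)² · (0.55·0.45 + 0.70·0.30) / (-0.15)²
  = (2.996)² · (0.2475 + 0.2100) / 0.0225
  = 8.9760 · 0.4575 / 0.0225
  = 182.51
Design effect: 2.1 × 182.51 = 383.28.
Round up → n = 384 per group.

n = 384 per group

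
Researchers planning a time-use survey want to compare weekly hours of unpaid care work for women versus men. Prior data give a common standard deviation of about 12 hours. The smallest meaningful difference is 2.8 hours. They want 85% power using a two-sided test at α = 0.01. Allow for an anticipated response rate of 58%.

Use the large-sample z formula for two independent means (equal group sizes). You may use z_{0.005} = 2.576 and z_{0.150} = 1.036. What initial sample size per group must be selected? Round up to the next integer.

n = (z_{α/2} + z_β)² · (σ₁² + σ₂²) / δ²
  = (2.576 + 1.036)² · (2·12² = 288) / 2.8²
  = 13.0465 · 288 / 7.84
  = 479.26
Adjust for 58% response: 479.26 / 0.58 = 826.31.
Round up → n = 827 per group.

n = 827 per group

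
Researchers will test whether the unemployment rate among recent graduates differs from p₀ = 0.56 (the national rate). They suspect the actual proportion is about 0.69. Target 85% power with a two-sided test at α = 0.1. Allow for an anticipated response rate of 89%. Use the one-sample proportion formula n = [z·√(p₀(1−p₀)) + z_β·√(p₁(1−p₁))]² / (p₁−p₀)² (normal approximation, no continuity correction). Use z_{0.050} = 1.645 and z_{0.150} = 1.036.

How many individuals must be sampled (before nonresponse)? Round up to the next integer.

n = [z_{α/2}·√(p₀q₀) + z_β·√(p₁q₁)]² / (p₁ − p₀)²
  = [1.645·√(0.56·0.44) + 1.036·√(0.69·0.31)]² / (0.13)²
  = [1.645·0.4964 + 1.036·0.4625]² / 0.0169
  = [1.2957]² / 0.0169
  = 99.34
Adjust for 89% response: 99.34 / 0.89 = 111.62.
Round up → n = 112.

n = 112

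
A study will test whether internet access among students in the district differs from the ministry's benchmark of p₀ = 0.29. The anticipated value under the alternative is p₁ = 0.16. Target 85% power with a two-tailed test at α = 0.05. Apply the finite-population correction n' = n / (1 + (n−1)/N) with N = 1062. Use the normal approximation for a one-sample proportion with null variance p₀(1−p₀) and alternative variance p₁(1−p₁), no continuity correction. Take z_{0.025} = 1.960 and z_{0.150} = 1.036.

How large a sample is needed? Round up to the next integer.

n = [z_{α/2}·√(p₀q₀) + z_β·√(p₁q₁)]² / (p₁ − p₀)²
  = [1.960·√(0.29·0.71) + 1.036·√(0.16·0.84)]² / (-0.13)²
  = [1.960·0.4538 + 1.036·0.3666]² / 0.0169
  = [1.2692]² / 0.0169
  = 95.31
Finite-population correction (N = 1062): 95.31 / (1 + (95.31 − 1)/1062) = 87.54.
Round up → n = 88.

n = 88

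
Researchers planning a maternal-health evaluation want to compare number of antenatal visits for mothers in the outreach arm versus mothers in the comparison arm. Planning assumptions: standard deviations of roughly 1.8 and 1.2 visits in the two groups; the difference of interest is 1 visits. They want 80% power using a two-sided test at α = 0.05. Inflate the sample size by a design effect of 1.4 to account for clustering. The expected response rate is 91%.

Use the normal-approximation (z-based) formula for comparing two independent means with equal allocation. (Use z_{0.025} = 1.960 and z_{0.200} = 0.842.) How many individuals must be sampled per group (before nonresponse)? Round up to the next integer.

n = 57 per group

n = (z_{α/2} + z_β)² · (σ₁² + σ₂²) / δ²
  = (1.960 + 0.842)² · (1.8² + 1.2² = 4.68) / 1²
  = 7.8512 · 4.68 / 1
  = 36.74
Design effect: 1.4 × 36.74 = 51.44.
Adjust for 91% response: 51.44 / 0.91 = 56.53.
Round up → n = 57 per group.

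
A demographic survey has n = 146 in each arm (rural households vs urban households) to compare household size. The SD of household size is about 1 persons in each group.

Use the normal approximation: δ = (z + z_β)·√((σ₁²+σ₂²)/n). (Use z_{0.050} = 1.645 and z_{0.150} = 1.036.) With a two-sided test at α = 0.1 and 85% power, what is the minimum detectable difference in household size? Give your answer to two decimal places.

δ = (z_{α/2} + z_β) · √((σ₁²+σ₂²)/n)
  = (1.645 + 1.036) · √(2/146)
  = 2.681 · √0.0137
  = 2.681 · 0.1170
  = 0.3138

Minimum detectable difference ≈ 0.31 persons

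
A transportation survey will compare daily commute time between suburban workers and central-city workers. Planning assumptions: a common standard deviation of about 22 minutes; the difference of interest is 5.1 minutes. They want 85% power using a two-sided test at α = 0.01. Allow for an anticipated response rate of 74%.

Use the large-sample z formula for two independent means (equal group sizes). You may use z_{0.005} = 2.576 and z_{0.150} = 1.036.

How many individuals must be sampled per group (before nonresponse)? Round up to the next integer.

n = 657 per group

n = (z_{α/2} + z_β)² · (σ₁² + σ₂²) / δ²
  = (2.576 + 1.036)² · (2·22² = 968) / 5.1²
  = 13.0465 · 968 / 26.01
  = 485.55
Adjust for 74% response: 485.55 / 0.74 = 656.14.
Round up → n = 657 per group.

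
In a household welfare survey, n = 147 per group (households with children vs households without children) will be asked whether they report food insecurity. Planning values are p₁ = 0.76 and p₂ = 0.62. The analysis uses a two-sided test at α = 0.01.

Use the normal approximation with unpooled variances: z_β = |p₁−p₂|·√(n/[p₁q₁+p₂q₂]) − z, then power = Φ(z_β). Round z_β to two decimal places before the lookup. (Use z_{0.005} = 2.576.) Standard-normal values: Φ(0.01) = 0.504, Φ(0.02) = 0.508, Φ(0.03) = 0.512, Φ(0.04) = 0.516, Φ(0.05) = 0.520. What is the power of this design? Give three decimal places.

Power ≈ 0.520

z_β = |p₁−p₂|·√(n/[p₁q₁+p₂q₂]) − z_{α/2}
    = 0.14 · √(147/0.4180) − 2.576
    = 0.14 · 18.7530 − 2.576
    = 2.6254 − 2.576 = 0.0494 → 0.05
Power = Φ(0.05) = 0.520.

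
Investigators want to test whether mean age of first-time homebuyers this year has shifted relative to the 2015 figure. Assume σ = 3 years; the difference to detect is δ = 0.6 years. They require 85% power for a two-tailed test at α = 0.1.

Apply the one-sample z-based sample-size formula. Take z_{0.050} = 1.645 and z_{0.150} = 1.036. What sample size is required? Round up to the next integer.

n = 180

n = (z_{α/2} + z_β)² · σ² / δ²
  = (1.645 + 1.036)² · 3² / 0.6²
  = 7.1878 · 9 / 0.36
  = 179.69
Round up → n = 180.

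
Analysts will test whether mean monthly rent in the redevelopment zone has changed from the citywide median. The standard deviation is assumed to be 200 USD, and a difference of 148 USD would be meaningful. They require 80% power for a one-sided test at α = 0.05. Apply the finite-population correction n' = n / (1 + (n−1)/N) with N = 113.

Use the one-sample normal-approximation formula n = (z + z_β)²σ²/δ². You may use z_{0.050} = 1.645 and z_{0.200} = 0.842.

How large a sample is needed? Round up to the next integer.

n = 11

n = (z_α + z_β)² · σ² / δ²
  = (1.645 + 0.842)² · 200² / 148²
  = 6.1852 · 40000 / 21904
  = 11.30
Finite-population correction (N = 113): 11.30 / (1 + (11.30 − 1)/113) = 10.35.
Round up → n = 11.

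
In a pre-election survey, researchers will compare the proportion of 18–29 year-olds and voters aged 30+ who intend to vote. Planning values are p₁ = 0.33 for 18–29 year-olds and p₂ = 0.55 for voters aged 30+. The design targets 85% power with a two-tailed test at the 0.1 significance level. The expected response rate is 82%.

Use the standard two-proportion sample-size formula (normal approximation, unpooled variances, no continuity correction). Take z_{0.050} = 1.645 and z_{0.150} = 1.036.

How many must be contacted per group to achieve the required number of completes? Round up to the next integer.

n = 85 per group

n = (z_{α/2} + z_β)² · [p₁(1−p₁) + p₂(1−p₂)] / (p₁ − p₂)²
  = (1.645 + 1.036)² · (0.33·0.67 + 0.55·0.45) / (-0.22)²
  = (2.681)² · (0.2211 + 0.2475) / 0.0484
  = 7.1878 · 0.4686 / 0.0484
  = 69.59
Adjust for 82% response: 69.59 / 0.82 = 84.87.
Round up → n = 85 per group.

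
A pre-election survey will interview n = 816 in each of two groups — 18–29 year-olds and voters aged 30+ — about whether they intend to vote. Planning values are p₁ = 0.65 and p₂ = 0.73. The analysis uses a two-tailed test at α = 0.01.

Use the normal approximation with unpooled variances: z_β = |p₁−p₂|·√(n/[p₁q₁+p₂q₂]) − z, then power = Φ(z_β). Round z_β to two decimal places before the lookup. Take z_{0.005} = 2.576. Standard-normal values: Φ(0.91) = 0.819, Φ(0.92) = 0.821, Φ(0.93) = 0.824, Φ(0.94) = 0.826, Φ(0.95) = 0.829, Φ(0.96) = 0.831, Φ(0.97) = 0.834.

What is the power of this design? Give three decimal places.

z_β = |p₁−p₂|·√(n/[p₁q₁+p₂q₂]) − z_{α/2}
    = 0.08 · √(816/0.4246) − 2.576
    = 0.08 · 43.8384 − 2.576
    = 3.5071 − 2.576 = 0.9311 → 0.93
Power = Φ(0.93) = 0.824.

Power ≈ 0.824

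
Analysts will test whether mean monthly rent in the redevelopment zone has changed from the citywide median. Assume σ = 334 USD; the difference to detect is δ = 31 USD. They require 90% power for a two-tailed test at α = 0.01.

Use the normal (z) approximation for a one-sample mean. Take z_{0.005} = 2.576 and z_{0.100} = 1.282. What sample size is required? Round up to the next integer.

n = (z_{α/2} + z_β)² · σ² / δ²
  = (2.576 + 1.282)² · 334² / 31²
  = 14.8842 · 111556 / 961
  = 1727.80
Round up → n = 1728.

n = 1728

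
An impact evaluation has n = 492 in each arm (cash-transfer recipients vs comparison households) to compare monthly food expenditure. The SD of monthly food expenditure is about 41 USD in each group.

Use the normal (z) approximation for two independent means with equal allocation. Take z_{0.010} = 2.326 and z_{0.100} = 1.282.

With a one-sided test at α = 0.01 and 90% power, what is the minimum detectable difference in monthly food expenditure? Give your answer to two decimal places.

Minimum detectable difference ≈ 9.43 USD

δ = (z_α + z_β) · √((σ₁²+σ₂²)/n)
  = (2.326 + 1.282) · √(3362/492)
  = 3.608 · √6.8333
  = 3.608 · 2.6141
  = 9.4315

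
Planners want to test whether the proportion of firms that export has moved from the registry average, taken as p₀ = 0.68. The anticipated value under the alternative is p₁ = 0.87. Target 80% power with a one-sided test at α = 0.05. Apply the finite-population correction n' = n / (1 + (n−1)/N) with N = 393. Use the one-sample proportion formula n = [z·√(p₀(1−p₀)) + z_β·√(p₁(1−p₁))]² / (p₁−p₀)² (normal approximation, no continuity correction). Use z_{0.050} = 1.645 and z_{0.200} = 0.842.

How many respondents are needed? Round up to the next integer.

n = [z_α·√(p₀q₀) + z_β·√(p₁q₁)]² / (p₁ − p₀)²
  = [1.645·√(0.68·0.32) + 0.842·√(0.87·0.13)]² / (0.19)²
  = [1.645·0.4665 + 0.842·0.3363]² / 0.0361
  = [1.0505]² / 0.0361
  = 30.57
Finite-population correction (N = 393): 30.57 / (1 + (30.57 − 1)/393) = 28.43.
Round up → n = 29.

n = 29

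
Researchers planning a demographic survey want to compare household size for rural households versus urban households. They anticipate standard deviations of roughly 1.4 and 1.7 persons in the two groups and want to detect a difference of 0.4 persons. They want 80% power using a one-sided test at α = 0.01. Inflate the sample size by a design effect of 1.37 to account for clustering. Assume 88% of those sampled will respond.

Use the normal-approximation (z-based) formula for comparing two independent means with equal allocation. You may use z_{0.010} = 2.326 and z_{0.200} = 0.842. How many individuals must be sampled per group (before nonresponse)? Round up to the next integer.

n = (z_α + z_β)² · (σ₁² + σ₂²) / δ²
  = (2.326 + 0.842)² · (1.4² + 1.7² = 4.85) / 0.4²
  = 10.0362 · 4.85 / 0.16
  = 304.22
Design effect: 1.37 × 304.22 = 416.79.
Adjust for 88% response: 416.79 / 0.88 = 473.62.
Round up → n = 474 per group.

n = 474 per group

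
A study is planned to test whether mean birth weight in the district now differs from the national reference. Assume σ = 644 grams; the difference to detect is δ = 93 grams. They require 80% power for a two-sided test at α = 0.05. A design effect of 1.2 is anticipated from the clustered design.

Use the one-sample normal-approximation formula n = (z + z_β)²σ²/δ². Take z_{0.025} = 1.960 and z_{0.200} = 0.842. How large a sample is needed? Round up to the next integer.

n = 452

n = (z_{α/2} + z_β)² · σ² / δ²
  = (1.960 + 0.842)² · 644² / 93²
  = 7.8512 · 414736 / 8649
  = 376.48
Design effect: 1.2 × 376.48 = 451.78.
Round up → n = 452.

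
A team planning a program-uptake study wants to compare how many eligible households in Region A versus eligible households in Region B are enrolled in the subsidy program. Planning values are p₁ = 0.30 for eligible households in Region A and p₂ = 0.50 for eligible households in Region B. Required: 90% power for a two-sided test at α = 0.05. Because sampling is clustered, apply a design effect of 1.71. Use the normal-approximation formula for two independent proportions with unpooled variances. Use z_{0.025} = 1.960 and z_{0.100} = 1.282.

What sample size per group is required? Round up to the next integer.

n = (z_{α/2} + z_β)² · [p₁(1−p₁) + p₂(1−p₂)] / (p₁ − p₂)²
  = (1.960 + 1.282)² · (0.30·0.70 + 0.50·0.50) / (-0.20)²
  = (3.242)² · (0.2100 + 0.2500) / 0.0400
  = 10.5106 · 0.4600 / 0.0400
  = 120.87
Design effect: 1.71 × 120.87 = 206.69.
Round up → n = 207 per group.

n = 207 per group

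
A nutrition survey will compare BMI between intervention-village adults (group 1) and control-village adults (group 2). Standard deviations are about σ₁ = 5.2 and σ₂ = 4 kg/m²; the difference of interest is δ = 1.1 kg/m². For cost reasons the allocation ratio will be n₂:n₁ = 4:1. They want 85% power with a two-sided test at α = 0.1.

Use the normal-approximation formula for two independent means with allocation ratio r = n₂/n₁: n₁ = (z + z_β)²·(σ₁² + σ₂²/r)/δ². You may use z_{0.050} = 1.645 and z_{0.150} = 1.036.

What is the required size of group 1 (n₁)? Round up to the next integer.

n₁ = 185

n₁ = (z_{α/2} + z_β)² · (σ₁² + σ₂²/r) / δ²
   = (1.645 + 1.036)² · (5.2² + 4²/4) / 1.1²
   = 7.1878 · (27.04 + 4) / 1.21
   = 7.1878 · 31.04 / 1.21
   = 184.39
Round up → n₁ = 185; n₂ = r·n₁ = 4 × 185 = 740.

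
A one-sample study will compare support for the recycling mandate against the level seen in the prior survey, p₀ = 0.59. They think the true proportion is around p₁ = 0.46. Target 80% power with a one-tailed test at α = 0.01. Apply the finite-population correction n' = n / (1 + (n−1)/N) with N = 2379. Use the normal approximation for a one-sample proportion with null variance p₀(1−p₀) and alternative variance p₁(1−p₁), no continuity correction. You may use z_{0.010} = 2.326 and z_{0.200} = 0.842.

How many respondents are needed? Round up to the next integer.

n = 137

n = [z_α·√(p₀q₀) + z_β·√(p₁q₁)]² / (p₁ − p₀)²
  = [2.326·√(0.59·0.41) + 0.842·√(0.46·0.54)]² / (-0.13)²
  = [2.326·0.4918 + 0.842·0.4984]² / 0.0169
  = [1.5637]² / 0.0169
  = 144.68
Finite-population correction (N = 2379): 144.68 / (1 + (144.68 − 1)/2379) = 136.44.
Round up → n = 137.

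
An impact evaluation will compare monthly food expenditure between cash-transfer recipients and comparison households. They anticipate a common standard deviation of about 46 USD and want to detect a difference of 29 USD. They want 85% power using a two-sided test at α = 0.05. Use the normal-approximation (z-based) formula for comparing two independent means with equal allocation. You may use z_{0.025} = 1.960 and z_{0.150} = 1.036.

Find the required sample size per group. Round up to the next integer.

n = 46 per group

n = (z_{α/2} + z_β)² · (σ₁² + σ₂²) / δ²
  = (1.960 + 1.036)² · (2·46² = 4232) / 29²
  = 8.9760 · 4232 / 841
  = 45.17
Round up → n = 46 per group.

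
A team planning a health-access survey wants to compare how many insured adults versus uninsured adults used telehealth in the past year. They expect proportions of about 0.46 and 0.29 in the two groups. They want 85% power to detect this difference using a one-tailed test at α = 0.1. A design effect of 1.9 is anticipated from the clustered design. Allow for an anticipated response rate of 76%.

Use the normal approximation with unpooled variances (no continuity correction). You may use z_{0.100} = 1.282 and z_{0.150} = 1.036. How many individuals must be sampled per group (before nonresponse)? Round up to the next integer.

n = 212 per group

n = (z_α + z_β)² · [p₁(1−p₁) + p₂(1−p₂)] / (p₁ − p₂)²
  = (1.282 + 1.036)² · (0.46·0.54 + 0.29·0.71) / (0.17)²
  = (2.318)² · (0.2484 + 0.2059) / 0.0289
  = 5.3731 · 0.4543 / 0.0289
  = 84.46
Design effect: 1.9 × 84.46 = 160.48.
Adjust for 76% response: 160.48 / 0.76 = 211.16.
Round up → n = 212 per group.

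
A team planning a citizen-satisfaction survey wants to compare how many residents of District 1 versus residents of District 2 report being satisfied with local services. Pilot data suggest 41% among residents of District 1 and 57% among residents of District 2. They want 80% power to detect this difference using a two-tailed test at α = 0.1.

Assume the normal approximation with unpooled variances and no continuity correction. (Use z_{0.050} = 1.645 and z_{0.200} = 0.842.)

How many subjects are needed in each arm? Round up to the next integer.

n = (z_{α/2} + z_β)² · [p₁(1−p₁) + p₂(1−p₂)] / (p₁ − p₂)²
  = (1.645 + 0.842)² · (0.41·0.59 + 0.57·0.43) / (-0.16)²
  = (2.487)² · (0.2419 + 0.2451) / 0.0256
  = 6.1852 · 0.4870 / 0.0256
  = 117.66
Round up → n = 118 per group.

n = 118 per group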